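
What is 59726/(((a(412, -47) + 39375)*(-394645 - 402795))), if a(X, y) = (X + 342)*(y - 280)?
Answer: 29863/82608005760 ≈ 3.6150e-7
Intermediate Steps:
a(X, y) = (-280 + y)*(342 + X) (a(X, y) = (342 + X)*(-280 + y) = (-280 + y)*(342 + X))
59726/(((a(412, -47) + 39375)*(-394645 - 402795))) = 59726/((((-95760 - 280*412 + 342*(-47) + 412*(-47)) + 39375)*(-394645 - 402795))) = 59726/((((-95760 - 115360 - 16074 - 19364) + 39375)*(-797440))) = 59726/(((-246558 + 39375)*(-797440))) = 59726/((-207183*(-797440))) = 59726/165216011520 = 59726*(1/165216011520) = 29863/82608005760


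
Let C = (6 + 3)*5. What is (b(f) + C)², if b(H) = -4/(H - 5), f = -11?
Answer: 32761/16 ≈ 2047.6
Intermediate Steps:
b(H) = -4/(-5 + H)
C = 45 (C = 9*5 = 45)
(b(f) + C)² = (-4/(-5 - 11) + 45)² = (-4/(-16) + 45)² = (-4*(-1/16) + 45)² = (¼ + 45)² = (181/4)² = 32761/16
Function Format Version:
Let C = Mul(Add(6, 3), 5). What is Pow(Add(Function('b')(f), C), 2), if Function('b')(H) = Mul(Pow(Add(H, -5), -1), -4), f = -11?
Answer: Rational(32761, 16) ≈ 2047.6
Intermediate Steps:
Function('b')(H) = Mul(-4, Pow(Add(-5, H), -1)) (Function('b')(H) = Mul(Pow(Add(-5, H), -1), -4) = Mul(-4, Pow(Add(-5, H), -1)))
C = 45 (C = Mul(9, 5) = 45)
Pow(Add(Function('b')(f), C), 2) = Pow(Add(Mul(-4, Pow(Add(-5, -11), -1)), 45), 2) = Pow(Add(Mul(-4, Pow(-16, -1)), 45), 2) = Pow(Add(Mul(-4, Rational(-1, 16)), 45), 2) = Pow(Add(Rational(1, 4), 45), 2) = Pow(Rational(181, 4), 2) = Rational(32761, 16)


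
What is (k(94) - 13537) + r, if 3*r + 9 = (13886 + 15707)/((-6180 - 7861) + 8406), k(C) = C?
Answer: -227334223/16905 ≈ -13448.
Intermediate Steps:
r = -80308/16905 (r = -3 + ((13886 + 15707)/((-6180 - 7861) + 8406))/3 = -3 + (29593/(-14041 + 8406))/3 = -3 + (29593/(-5635))/3 = -3 + (29593*(-1/5635))/3 = -3 + (1/3)*(-29593/5635) = -3 - 29593/16905 = -80308/16905 ≈ -4.7505)
(k(94) - 13537) + r = (94 - 13537) - 80308/16905 = -13443 - 80308/16905 = -227334223/16905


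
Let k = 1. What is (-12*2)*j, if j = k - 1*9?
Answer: 192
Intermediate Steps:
j = -8 (j = 1 - 1*9 = 1 - 9 = -8)
(-12*2)*j = -12*2*(-8) = -24*(-8) = 192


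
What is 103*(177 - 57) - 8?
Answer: 12352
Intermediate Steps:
103*(177 - 57) - 8 = 103*120 - 8 = 12360 - 8 = 12352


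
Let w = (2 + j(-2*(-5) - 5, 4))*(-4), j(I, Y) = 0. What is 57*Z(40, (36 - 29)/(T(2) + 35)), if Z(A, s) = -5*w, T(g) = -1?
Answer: 2280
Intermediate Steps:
w = -8 (w = (2 + 0)*(-4) = 2*(-4) = -8)
Z(A, s) = 40 (Z(A, s) = -5*(-8) = 40)
57*Z(40, (36 - 29)/(T(2) + 35)) = 57*40 = 2280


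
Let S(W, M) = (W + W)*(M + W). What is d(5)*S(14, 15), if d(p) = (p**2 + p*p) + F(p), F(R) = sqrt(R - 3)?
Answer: 40600 + 812*sqrt(2) ≈ 41748.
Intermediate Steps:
F(R) = sqrt(-3 + R)
S(W, M) = 2*W*(M + W) (S(W, M) = (2*W)*(M + W) = 2*W*(M + W))
d(p) = sqrt(-3 + p) + 2*p**2 (d(p) = (p**2 + p*p) + sqrt(-3 + p) = (p**2 + p**2) + sqrt(-3 + p) = 2*p**2 + sqrt(-3 + p) = sqrt(-3 + p) + 2*p**2)
d(5)*S(14, 15) = (sqrt(-3 + 5) + 2*5**2)*(2*14*(15 + 14)) = (sqrt(2) + 2*25)*(2*14*29) = (sqrt(2) + 50)*812 = (50 + sqrt(2))*812 = 40600 + 812*sqrt(2)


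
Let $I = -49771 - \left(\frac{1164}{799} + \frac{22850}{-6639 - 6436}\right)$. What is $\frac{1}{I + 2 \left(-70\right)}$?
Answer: $- \frac{417877}{20856537433} \approx -2.0036 \cdot 10^{-5}$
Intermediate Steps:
$I = - \frac{20798034653}{417877}$ ($I = -49771 - \left(\frac{1164}{799} + \frac{22850}{-6639 - 6436}\right) = -49771 - \left(\frac{1164}{799} + \frac{22850}{-13075}\right) = -49771 - - \frac{121514}{417877} = -49771 + \left(\frac{914}{523} - \frac{1164}{799}\right) = -49771 + \frac{121514}{417877} = - \frac{20798034653}{417877} \approx -49771.0$)
$\frac{1}{I + 2 \left(-70\right)} = \frac{1}{- \frac{20798034653}{417877} + 2 \left(-70\right)} = \frac{1}{- \frac{20798034653}{417877} - 140} = \frac{1}{- \frac{20856537433}{417877}} = - \frac{417877}{20856537433}$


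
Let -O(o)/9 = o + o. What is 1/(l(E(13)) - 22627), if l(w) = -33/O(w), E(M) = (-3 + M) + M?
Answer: -138/3122515 ≈ -4.4195e-5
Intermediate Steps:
O(o) = -18*o (O(o) = -9*(o + o) = -18*o)
E(M) = -3 + 2*M
l(w) = 11/(6*w) (l(w) = -33*(-1/(18*w)) = -(-11)/(6*w) = 11/(6*w))
1/(l(E(13)) - 22627) = 1/(11/(6*(-3 + 2*13)) - 22627) = 1/(11/(6*(-3 + 26)) - 22627) = 1/((11/6)/23 - 22627) = 1/((11/6)*(1/23) - 22627) = 1/(11/138 - 22627) = 1/(-3122515/138) = -138/3122515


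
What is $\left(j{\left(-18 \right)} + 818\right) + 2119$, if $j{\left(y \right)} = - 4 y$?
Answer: $3009$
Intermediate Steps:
$\left(j{\left(-18 \right)} + 818\right) + 2119 = \left(\left(-4\right) \left(-18\right) + 818\right) + 2119 = \left(72 + 818\right) + 2119 = 890 + 2119 = 3009$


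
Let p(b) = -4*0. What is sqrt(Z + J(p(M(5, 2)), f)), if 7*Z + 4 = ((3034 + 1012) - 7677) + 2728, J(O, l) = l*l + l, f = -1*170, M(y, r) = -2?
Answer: sqrt(1401421)/7 ≈ 169.12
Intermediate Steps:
p(b) = 0
f = -170
J(O, l) = l + l**2 (J(O, l) = l**2 + l = l + l**2)
Z = -907/7 (Z = -4/7 + (((3034 + 1012) - 7677) + 2728)/7 = -4/7 + ((4046 - 7677) + 2728)/7 = -4/7 + (-3631 + 2728)/7 = -4/7 + (1/7)*(-903) = -4/7 - 129 = -907/7 ≈ -129.57)
sqrt(Z + J(p(M(5, 2)), f)) = sqrt(-907/7 - 170*(1 - 170)) = sqrt(-907/7 - 170*(-169)) = sqrt(-907/7 + 28730) = sqrt(200203/7) = sqrt(1401421)/7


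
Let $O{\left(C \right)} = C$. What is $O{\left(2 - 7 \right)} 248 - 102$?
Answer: $-1342$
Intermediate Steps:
$O{\left(2 - 7 \right)} 248 - 102 = \left(2 - 7\right) 248 - 102 = \left(-5\right) 248 - 102 = -1240 - 102 = -1342$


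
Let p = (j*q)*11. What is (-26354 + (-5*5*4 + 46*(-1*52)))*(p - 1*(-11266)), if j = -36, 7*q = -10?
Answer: -2389083412/7 ≈ -3.4130e+8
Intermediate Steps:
q = -10/7 (q = (⅐)*(-10) = -10/7 ≈ -1.4286)
p = 3960/7 (p = -36*(-10/7)*11 = (360/7)*11 = 3960/7 ≈ 565.71)
(-26354 + (-5*5*4 + 46*(-1*52)))*(p - 1*(-11266)) = (-26354 + (-5*5*4 + 46*(-1*52)))*(3960/7 - 1*(-11266)) = (-26354 + (-25*4 + 46*(-52)))*(3960/7 + 11266) = (-26354 + (-100 - 2392))*(82822/7) = (-26354 - 2492)*(82822/7) = -28846*82822/7 = -2389083412/7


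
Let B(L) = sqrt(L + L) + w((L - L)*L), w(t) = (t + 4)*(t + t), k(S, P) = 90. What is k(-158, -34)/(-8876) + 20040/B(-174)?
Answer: -45/4438 - 3340*I*sqrt(87)/29 ≈ -0.01014 - 1074.3*I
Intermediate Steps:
w(t) = 2*t*(4 + t) (w(t) = (4 + t)*(2*t) = 2*t*(4 + t))
B(L) = sqrt(2)*sqrt(L) (B(L) = sqrt(L + L) + 2*((L - L)*L)*(4 + (L - L)*L) = sqrt(2*L) + 2*(0*L)*(4 + 0*L) = sqrt(2)*sqrt(L) + 2*0*(4 + 0) = sqrt(2)*sqrt(L) + 2*0*4 = sqrt(2)*sqrt(L) + 0 = sqrt(2)*sqrt(L))
k(-158, -34)/(-8876) + 20040/B(-174) = 90/(-8876) + 20040/((sqrt(2)*sqrt(-174))) = 90*(-1/8876) + 20040/((sqrt(2)*(I*sqrt(174)))) = -45/4438 + 20040/((2*I*sqrt(87))) = -45/4438 + 20040*(-I*sqrt(87)/174) = -45/4438 - 3340*I*sqrt(87)/29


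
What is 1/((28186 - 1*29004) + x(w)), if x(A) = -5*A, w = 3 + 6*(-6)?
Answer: -1/653 ≈ -0.0015314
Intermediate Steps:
w = -33 (w = 3 - 36 = -33)
1/((28186 - 1*29004) + x(w)) = 1/((28186 - 1*29004) - 5*(-33)) = 1/((28186 - 29004) + 165) = 1/(-818 + 165) = 1/(-653) = -1/653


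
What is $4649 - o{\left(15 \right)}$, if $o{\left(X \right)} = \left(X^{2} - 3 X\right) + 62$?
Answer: $4407$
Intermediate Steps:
$o{\left(X \right)} = 62 + X^{2} - 3 X$
$4649 - o{\left(15 \right)} = 4649 - \left(62 + 15^{2} - 45\right) = 4649 - \left(62 + 225 - 45\right) = 4649 - 242 = 4407$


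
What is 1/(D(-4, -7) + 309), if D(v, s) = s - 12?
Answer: 1/290 ≈ 0.0034483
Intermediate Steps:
D(v, s) = -12 + s
1/(D(-4, -7) + 309) = 1/((-12 - 7) + 309) = 1/(-19 + 309) = 1/290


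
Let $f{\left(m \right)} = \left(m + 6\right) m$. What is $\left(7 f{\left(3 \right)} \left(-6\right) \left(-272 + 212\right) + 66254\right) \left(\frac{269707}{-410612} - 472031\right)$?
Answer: $- \frac{13014556613306813}{205306} \approx -6.3391 \cdot 10^{10}$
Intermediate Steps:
$f{\left(m \right)} = m \left(6 + m\right)$ ($f{\left(m \right)} = \left(6 + m\right) m = m \left(6 + m\right)$)
$\left(7 f{\left(3 \right)} \left(-6\right) \left(-272 + 212\right) + 66254\right) \left(\frac{269707}{-410612} - 472031\right) = \left(7 \cdot 3 \left(6 + 3\right) \left(-6\right) \left(-272 + 212\right) + 66254\right) \left(\frac{269707}{-410612} - 472031\right) = \left(7 \cdot 3 \cdot 9 \left(-6\right) \left(-60\right) + 66254\right) \left(269707 \left(- \frac{1}{410612}\right) - 472031\right) = \left(7 \cdot 27 \left(-6\right) \left(-60\right) + 66254\right) \left(- \frac{269707}{410612} - 472031\right) = \left(189 \left(-6\right) \left(-60\right) + 66254\right) \left(- \frac{193821862679}{410612}\right) = \left(\left(-1134\right) \left(-60\right) + 66254\right) \left(- \frac{193821862679}{410612}\right) = \left(68040 + 66254\right) \left(- \frac{193821862679}{410612}\right) = 134294 \left(- \frac{193821862679}{410612}\right) = - \frac{13014556613306813}{205306}$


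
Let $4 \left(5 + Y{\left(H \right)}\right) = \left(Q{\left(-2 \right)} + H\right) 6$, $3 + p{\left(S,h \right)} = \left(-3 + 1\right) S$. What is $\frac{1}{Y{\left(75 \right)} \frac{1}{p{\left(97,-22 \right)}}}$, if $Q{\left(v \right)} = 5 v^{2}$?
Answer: $- \frac{394}{275} \approx -1.4327$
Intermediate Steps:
$p{\left(S,h \right)} = -3 - 2 S$ ($p{\left(S,h \right)} = -3 + \left(-3 + 1\right) S = -3 - 2 S$)
$Y{\left(H \right)} = 25 + \frac{3 H}{2}$ ($Y{\left(H \right)} = -5 + \frac{\left(5 \left(-2\right)^{2} + H\right) 6}{4} = -5 + \frac{\left(5 \cdot 4 + H\right) 6}{4} = -5 + \frac{\left(20 + H\right) 6}{4} = -5 + \frac{120 + 6 H}{4} = -5 + \left(30 + \frac{3 H}{2}\right) = 25 + \frac{3 H}{2}$)
$\frac{1}{Y{\left(75 \right)} \frac{1}{p{\left(97,-22 \right)}}} = \frac{1}{\left(25 + \frac{3}{2} \cdot 75\right) \frac{1}{-3 - 194}} = \frac{1}{\left(25 + \frac{225}{2}\right) \frac{1}{-3 - 194}} = \frac{1}{\frac{275}{2} \frac{1}{-197}} = \frac{1}{\frac{275}{2} \left(- \frac{1}{197}\right)} = \frac{1}{- \frac{275}{394}} = - \frac{394}{275}$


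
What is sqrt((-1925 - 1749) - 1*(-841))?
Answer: I*sqrt(2833) ≈ 53.226*I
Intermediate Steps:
sqrt((-1925 - 1749) - 1*(-841)) = sqrt(-3674 + 841) = sqrt(-2833) = I*sqrt(2833)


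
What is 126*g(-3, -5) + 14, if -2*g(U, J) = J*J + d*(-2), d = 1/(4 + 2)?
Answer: -1540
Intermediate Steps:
d = ⅙ (d = 1/6 = ⅙ ≈ 0.16667)
g(U, J) = ⅙ - J²/2 (g(U, J) = -(J*J + (⅙)*(-2))/2 = -(J² - ⅓)/2 = -(-⅓ + J²)/2 = ⅙ - J²/2)
126*g(-3, -5) + 14 = 126*(⅙ - ½*(-5)²) + 14 = 126*(⅙ - ½*25) + 14 = 126*(⅙ - 25/2) + 14 = 126*(-37/3) + 14 = -1554 + 14 = -1540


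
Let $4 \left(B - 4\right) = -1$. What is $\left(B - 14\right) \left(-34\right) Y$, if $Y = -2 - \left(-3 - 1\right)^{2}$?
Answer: $-6273$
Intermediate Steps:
$B = \frac{15}{4}$ ($B = 4 + \frac{1}{4} \left(-1\right) = 4 - \frac{1}{4} = \frac{15}{4} \approx 3.75$)
$Y = -18$ ($Y = -2 - \left(-4\right)^{2} = -2 - 16 = -18$)
$\left(B - 14\right) \left(-34\right) Y = \left(\frac{15}{4} - 14\right) \left(-34\right) \left(-18\right) = \left(- \frac{41}{4}\right) \left(-34\right) \left(-18\right) = \frac{697}{2} \left(-18\right) = -6273$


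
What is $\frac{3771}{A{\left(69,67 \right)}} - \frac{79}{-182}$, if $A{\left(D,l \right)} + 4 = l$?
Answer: $\frac{10973}{182} \approx 60.291$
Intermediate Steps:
$A{\left(D,l \right)} = -4 + l$
$\frac{3771}{A{\left(69,67 \right)}} - \frac{79}{-182} = \frac{3771}{-4 + 67} - \frac{79}{-182} = \frac{3771}{63} - - \frac{79}{182} = 3771 \cdot \frac{1}{63} + \frac{79}{182} = \frac{419}{7} + \frac{79}{182} = \frac{10973}{182}$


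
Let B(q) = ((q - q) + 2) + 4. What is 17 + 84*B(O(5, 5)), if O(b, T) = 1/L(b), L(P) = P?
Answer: 521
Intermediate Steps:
O(b, T) = 1/b
B(q) = 6 (B(q) = (0 + 2) + 4 = 2 + 4 = 6)
17 + 84*B(O(5, 5)) = 17 + 84*6 = 17 + 504 = 521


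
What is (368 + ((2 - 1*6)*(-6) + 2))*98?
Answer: 38612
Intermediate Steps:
(368 + ((2 - 1*6)*(-6) + 2))*98 = (368 + ((2 - 6)*(-6) + 2))*98 = (368 + (-4*(-6) + 2))*98 = (368 + (24 + 2))*98 = (368 + 26)*98 = 394*98 = 38612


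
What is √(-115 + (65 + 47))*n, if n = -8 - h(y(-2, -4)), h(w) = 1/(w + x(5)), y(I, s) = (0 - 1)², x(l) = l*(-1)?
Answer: -31*I*√3/4 ≈ -13.423*I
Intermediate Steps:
x(l) = -l
y(I, s) = 1 (y(I, s) = (-1)² = 1)
h(w) = 1/(-5 + w) (h(w) = 1/(w - 1*5) = 1/(w - 5) = 1/(-5 + w))
n = -31/4 (n = -8 - 1/(-5 + 1) = -8 - 1/(-4) = -8 - 1*(-¼) = -8 + ¼ = -31/4 ≈ -7.7500)
√(-115 + (65 + 47))*n = √(-115 + (65 + 47))*(-31/4) = √(-115 + 112)*(-31/4) = √(-3)*(-31/4) = (I*√3)*(-31/4) = -31*I*√3/4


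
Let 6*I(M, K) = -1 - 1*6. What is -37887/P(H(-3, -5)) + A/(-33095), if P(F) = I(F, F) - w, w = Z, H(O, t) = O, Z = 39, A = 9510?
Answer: 1504185936/1595179 ≈ 942.96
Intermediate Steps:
w = 39
I(M, K) = -7/6 (I(M, K) = (-1 - 1*6)/6 = (-1 - 6)/6 = (⅙)*(-7) = -7/6)
P(F) = -241/6 (P(F) = -7/6 - 1*39 = -7/6 - 39 = -241/6)
-37887/P(H(-3, -5)) + A/(-33095) = -37887/(-241/6) + 9510/(-33095) = -37887*(-6/241) + 9510*(-1/33095) = 227322/241 - 1902/6619 = 1504185936/1595179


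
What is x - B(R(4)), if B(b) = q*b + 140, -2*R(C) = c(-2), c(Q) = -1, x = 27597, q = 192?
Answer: 27361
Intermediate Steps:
R(C) = 1/2 (R(C) = -1/2*(-1) = 1/2)
B(b) = 140 + 192*b (B(b) = 192*b + 140 = 140 + 192*b)
x - B(R(4)) = 27597 - (140 + 192*(1/2)) = 27597 - (140 + 96) = 27597 - 1*236 = 27597 - 236 = 27361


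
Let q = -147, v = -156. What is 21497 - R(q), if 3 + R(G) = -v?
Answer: 21344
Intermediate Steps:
R(G) = 153 (R(G) = -3 - 1*(-156) = -3 + 156 = 153)
21497 - R(q) = 21497 - 1*153 = 21497 - 153 = 21344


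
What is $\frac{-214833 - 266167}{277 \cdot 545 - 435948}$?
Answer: $\frac{481000}{284983} \approx 1.6878$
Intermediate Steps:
$\frac{-214833 - 266167}{277 \cdot 545 - 435948} = - \frac{481000}{150965 - 435948} = - \frac{481000}{-284983} = \left(-481000\right) \left(- \frac{1}{284983}\right) = \frac{481000}{284983}$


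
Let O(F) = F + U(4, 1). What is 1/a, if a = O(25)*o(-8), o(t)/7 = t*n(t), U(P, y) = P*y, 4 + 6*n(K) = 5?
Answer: -3/812 ≈ -0.0036946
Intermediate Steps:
n(K) = ⅙ (n(K) = -⅔ + (⅙)*5 = -⅔ + ⅚ = ⅙)
o(t) = 7*t/6 (o(t) = 7*(t*(⅙)) = 7*(t/6) = 7*t/6)
O(F) = 4 + F (O(F) = F + 4*1 = F + 4 = 4 + F)
a = -812/3 (a = (4 + 25)*((7/6)*(-8)) = 29*(-28/3) = -812/3 ≈ -270.67)
1/a = 1/(-812/3) = -3/812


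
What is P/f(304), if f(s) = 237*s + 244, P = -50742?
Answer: -25371/36146 ≈ -0.70190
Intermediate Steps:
f(s) = 244 + 237*s
P/f(304) = -50742/(244 + 237*304) = -50742/(244 + 72048) = -50742/72292 = -50742*1/72292 = -25371/36146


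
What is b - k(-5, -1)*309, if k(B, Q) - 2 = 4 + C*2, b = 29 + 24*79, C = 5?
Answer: -3019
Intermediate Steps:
b = 1925 (b = 29 + 1896 = 1925)
k(B, Q) = 16 (k(B, Q) = 2 + (4 + 5*2) = 2 + (4 + 10) = 2 + 14 = 16)
b - k(-5, -1)*309 = 1925 - 16*309 = 1925 - 1*4944 = 1925 - 4944 = -3019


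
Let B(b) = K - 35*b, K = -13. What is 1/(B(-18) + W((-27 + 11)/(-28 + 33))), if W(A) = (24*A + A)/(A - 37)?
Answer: 201/124417 ≈ 0.0016155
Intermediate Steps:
B(b) = -13 - 35*b
W(A) = 25*A/(-37 + A) (W(A) = (25*A)/(-37 + A) = 25*A/(-37 + A))
1/(B(-18) + W((-27 + 11)/(-28 + 33))) = 1/((-13 - 35*(-18)) + 25*((-27 + 11)/(-28 + 33))/(-37 + (-27 + 11)/(-28 + 33))) = 1/((-13 + 630) + 25*(-16/5)/(-37 - 16/5)) = 1/(617 + 25*(-16*⅕)/(-37 - 16*⅕)) = 1/(617 + 25*(-16/5)/(-37 - 16/5)) = 1/(617 + 25*(-16/5)/(-201/5)) = 1/(617 + 25*(-16/5)*(-5/201)) = 1/(617 + 400/201) = 1/(124417/201) = 201/124417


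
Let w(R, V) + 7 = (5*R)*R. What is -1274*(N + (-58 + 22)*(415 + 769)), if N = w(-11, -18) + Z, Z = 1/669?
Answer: 35819010682/669 ≈ 5.3541e+7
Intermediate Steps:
Z = 1/669 ≈ 0.0014948
w(R, V) = -7 + 5*R**2 (w(R, V) = -7 + (5*R)*R = -7 + 5*R**2)
N = 400063/669 (N = (-7 + 5*(-11)**2) + 1/669 = (-7 + 5*121) + 1/669 = (-7 + 605) + 1/669 = 598 + 1/669 = 400063/669 ≈ 598.00)
-1274*(N + (-58 + 22)*(415 + 769)) = -1274*(400063/669 + (-58 + 22)*(415 + 769)) = -1274*(400063/669 - 36*1184) = -1274*(400063/669 - 42624) = -1274*(-28115393/669) = 35819010682/669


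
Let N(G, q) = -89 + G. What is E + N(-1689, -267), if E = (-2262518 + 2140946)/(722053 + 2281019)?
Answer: -444965299/250256 ≈ -1778.0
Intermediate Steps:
E = -10131/250256 (E = -121572/3003072 = -121572*1/3003072 = -10131/250256 ≈ -0.040483)
E + N(-1689, -267) = -10131/250256 + (-89 - 1689) = -10131/250256 - 1778 = -444965299/250256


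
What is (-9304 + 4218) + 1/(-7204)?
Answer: -36639545/7204 ≈ -5086.0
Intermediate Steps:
(-9304 + 4218) + 1/(-7204) = -5086 - 1/7204 = -36639545/7204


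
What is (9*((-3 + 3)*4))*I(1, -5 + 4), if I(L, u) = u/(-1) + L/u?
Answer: 0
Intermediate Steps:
I(L, u) = -u + L/u (I(L, u) = u*(-1) + L/u = -u + L/u)
(9*((-3 + 3)*4))*I(1, -5 + 4) = (9*((-3 + 3)*4))*(-(-5 + 4) + 1/(-5 + 4)) = (9*(0*4))*(-1*(-1) + 1/(-1)) = (9*0)*(1 + 1*(-1)) = 0*(1 - 1) = 0*0 = 0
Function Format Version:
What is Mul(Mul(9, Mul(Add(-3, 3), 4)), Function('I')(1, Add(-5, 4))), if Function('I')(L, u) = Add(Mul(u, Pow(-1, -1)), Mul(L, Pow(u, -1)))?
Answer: 0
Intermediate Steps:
Function('I')(L, u) = Add(Mul(-1, u), Mul(L, Pow(u, -1))) (Function('I')(L, u) = Add(Mul(u, -1), Mul(L, Pow(u, -1))) = Add(Mul(-1, u), Mul(L, Pow(u, -1))))
Mul(Mul(9, Mul(Add(-3, 3), 4)), Function('I')(1, Add(-5, 4))) = Mul(Mul(9, Mul(Add(-3, 3), 4)), Add(Mul(-1, Add(-5, 4)), Mul(1, Pow(Add(-5, 4), -1)))) = Mul(Mul(9, Mul(0, 4)), Add(Mul(-1, -1), Mul(1, Pow(-1, -1)))) = Mul(Mul(9, 0), Add(1, Mul(1, -1))) = Mul(0, Add(1, -1)) = Mul(0, 0) = 0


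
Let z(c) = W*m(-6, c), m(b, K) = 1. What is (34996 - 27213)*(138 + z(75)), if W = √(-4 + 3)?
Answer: 1074054 + 7783*I ≈ 1.0741e+6 + 7783.0*I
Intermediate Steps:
W = I (W = √(-1) = I ≈ 1.0*I)
z(c) = I (z(c) = I*1 = I)
(34996 - 27213)*(138 + z(75)) = (34996 - 27213)*(138 + I) = 7783*(138 + I) = 1074054 + 7783*I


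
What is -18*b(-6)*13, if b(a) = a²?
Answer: -8424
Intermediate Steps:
-18*b(-6)*13 = -18*(-6)²*13 = -18*36*13 = -648*13 = -8424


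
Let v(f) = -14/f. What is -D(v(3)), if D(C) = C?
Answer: 14/3 ≈ 4.6667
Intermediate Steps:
-D(v(3)) = -(-14)/3 = -1*(-14/3) = 14/3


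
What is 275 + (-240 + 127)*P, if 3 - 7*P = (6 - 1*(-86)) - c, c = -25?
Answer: 14807/7 ≈ 2115.3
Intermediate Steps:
P = -114/7 (P = 3/7 - ((6 - 1*(-86)) - 1*(-25))/7 = 3/7 - ((6 + 86) + 25)/7 = 3/7 - (92 + 25)/7 = 3/7 - 1/7*117 = 3/7 - 117/7 = -114/7 ≈ -16.286)
275 + (-240 + 127)*P = 275 + (-240 + 127)*(-114/7) = 275 - 113*(-114/7) = 275 + 12882/7 = 14807/7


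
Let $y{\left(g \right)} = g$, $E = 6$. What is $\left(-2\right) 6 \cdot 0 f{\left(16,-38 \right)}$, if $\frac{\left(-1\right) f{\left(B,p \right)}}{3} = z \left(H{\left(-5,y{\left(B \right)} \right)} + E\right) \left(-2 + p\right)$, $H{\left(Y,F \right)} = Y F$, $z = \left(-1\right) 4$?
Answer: $0$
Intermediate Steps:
$z = -4$
$H{\left(Y,F \right)} = F Y$
$f{\left(B,p \right)} = - 3 \left(-24 + 20 B\right) \left(-2 + p\right)$ ($f{\left(B,p \right)} = - 3 - 4 \left(B \left(-5\right) + 6\right) \left(-2 + p\right) = - 3 - 4 \left(- 5 B + 6\right) \left(-2 + p\right) = - 3 - 4 \left(6 - 5 B\right) \left(-2 + p\right) = - 3 \left(-24 + 20 B\right) \left(-2 + p\right)$)
$\left(-2\right) 6 \cdot 0 f{\left(16,-38 \right)} = \left(-2\right) 6 \cdot 0 \left(-144 + 72 \left(-38\right) + 120 \cdot 16 - 960 \left(-38\right)\right) = \left(-12\right) 0 \left(-144 - 2736 + 1920 + 36480\right) = 0 \cdot 35520 = 0$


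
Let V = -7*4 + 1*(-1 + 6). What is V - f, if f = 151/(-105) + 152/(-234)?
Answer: -85636/4095 ≈ -20.912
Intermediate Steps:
f = -8549/4095 (f = 151*(-1/105) + 152*(-1/234) = -151/105 - 76/117 = -8549/4095 ≈ -2.0877)
V = -23 (V = -28 + 1*5 = -28 + 5 = -23)
V - f = -23 - 1*(-8549/4095) = -23 + 8549/4095 = -85636/4095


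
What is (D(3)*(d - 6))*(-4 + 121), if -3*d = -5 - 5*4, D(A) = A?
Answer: 819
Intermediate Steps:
d = 25/3 (d = -(-5 - 5*4)/3 = -(-5 - 20)/3 = -⅓*(-25) = 25/3 ≈ 8.3333)
(D(3)*(d - 6))*(-4 + 121) = (3*(25/3 - 6))*(-4 + 121) = (3*(7/3))*117 = 7*117 = 819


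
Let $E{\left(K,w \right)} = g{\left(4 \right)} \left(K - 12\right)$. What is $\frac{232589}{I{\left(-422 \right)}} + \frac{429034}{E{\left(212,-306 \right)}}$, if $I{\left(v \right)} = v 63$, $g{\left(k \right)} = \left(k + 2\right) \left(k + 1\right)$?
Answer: $\frac{119175761}{1899000} \approx 62.757$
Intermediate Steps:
$g{\left(k \right)} = \left(1 + k\right) \left(2 + k\right)$ ($g{\left(k \right)} = \left(2 + k\right) \left(1 + k\right) = \left(1 + k\right) \left(2 + k\right)$)
$I{\left(v \right)} = 63 v$
$E{\left(K,w \right)} = -360 + 30 K$ ($E{\left(K,w \right)} = \left(2 + 4^{2} + 3 \cdot 4\right) \left(K - 12\right) = \left(2 + 16 + 12\right) \left(-12 + K\right) = 30 \left(-12 + K\right) = -360 + 30 K$)
$\frac{232589}{I{\left(-422 \right)}} + \frac{429034}{E{\left(212,-306 \right)}} = \frac{232589}{63 \left(-422\right)} + \frac{429034}{-360 + 30 \cdot 212} = \frac{232589}{-26586} + \frac{429034}{-360 + 6360} = 232589 \left(- \frac{1}{26586}\right) + \frac{429034}{6000} = - \frac{33227}{3798} + 429034 \cdot \frac{1}{6000} = - \frac{33227}{3798} + \frac{214517}{3000} = \frac{119175761}{1899000}$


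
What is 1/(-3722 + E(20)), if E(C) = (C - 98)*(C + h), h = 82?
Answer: -1/11678 ≈ -8.5631e-5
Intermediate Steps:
E(C) = (-98 + C)*(82 + C) (E(C) = (C - 98)*(C + 82) = (-98 + C)*(82 + C))
1/(-3722 + E(20)) = 1/(-3722 + (-8036 + 20² - 16*20)) = 1/(-3722 + (-8036 + 400 - 320)) = 1/(-3722 - 7956) = 1/(-11678) = -1/11678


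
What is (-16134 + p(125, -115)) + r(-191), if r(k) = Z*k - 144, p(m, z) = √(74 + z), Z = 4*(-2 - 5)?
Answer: -10930 + I*√41 ≈ -10930.0 + 6.4031*I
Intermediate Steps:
Z = -28 (Z = 4*(-7) = -28)
r(k) = -144 - 28*k (r(k) = -28*k - 144 = -144 - 28*k)
(-16134 + p(125, -115)) + r(-191) = (-16134 + √(74 - 115)) + (-144 - 28*(-191)) = (-16134 + √(-41)) + (-144 + 5348) = (-16134 + I*√41) + 5204 = -10930 + I*√41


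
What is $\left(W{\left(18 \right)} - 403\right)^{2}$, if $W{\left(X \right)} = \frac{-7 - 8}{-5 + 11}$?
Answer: $\frac{657721}{4} \approx 1.6443 \cdot 10^{5}$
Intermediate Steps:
$W{\left(X \right)} = - \frac{5}{2}$ ($W{\left(X \right)} = - \frac{15}{6} = \left(-15\right) \frac{1}{6} = - \frac{5}{2}$)
$\left(W{\left(18 \right)} - 403\right)^{2} = \left(- \frac{5}{2} - 403\right)^{2} = \left(- \frac{811}{2}\right)^{2} = \frac{657721}{4}$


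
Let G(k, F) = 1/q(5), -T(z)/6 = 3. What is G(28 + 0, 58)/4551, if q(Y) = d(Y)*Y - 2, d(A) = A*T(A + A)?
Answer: -1/2057052 ≈ -4.8613e-7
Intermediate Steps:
T(z) = -18 (T(z) = -6*3 = -18)
d(A) = -18*A (d(A) = A*(-18) = -18*A)
q(Y) = -2 - 18*Y² (q(Y) = (-18*Y)*Y - 2 = -18*Y² - 2 = -2 - 18*Y²)
G(k, F) = -1/452 (G(k, F) = 1/(-2 - 18*5²) = 1/(-2 - 18*25) = 1/(-2 - 450) = 1/(-452) = -1/452)
G(28 + 0, 58)/4551 = -1/452/4551 = -1/452*1/4551 = -1/2057052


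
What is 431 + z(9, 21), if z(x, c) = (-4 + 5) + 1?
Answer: 433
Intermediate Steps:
z(x, c) = 2 (z(x, c) = 1 + 1 = 2)
431 + z(9, 21) = 431 + 2 = 433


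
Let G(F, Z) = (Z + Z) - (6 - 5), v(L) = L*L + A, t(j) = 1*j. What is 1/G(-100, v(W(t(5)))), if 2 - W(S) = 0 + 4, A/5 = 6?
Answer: 1/67 ≈ 0.014925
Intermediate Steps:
t(j) = j
A = 30 (A = 5*6 = 30)
W(S) = -2 (W(S) = 2 - (0 + 4) = 2 - 1*4 = 2 - 4 = -2)
v(L) = 30 + L² (v(L) = L*L + 30 = L² + 30 = 30 + L²)
G(F, Z) = -1 + 2*Z (G(F, Z) = 2*Z - 1*1 = 2*Z - 1 = -1 + 2*Z)
1/G(-100, v(W(t(5)))) = 1/(-1 + 2*(30 + (-2)²)) = 1/(-1 + 2*(30 + 4)) = 1/(-1 + 2*34) = 1/(-1 + 68) = 1/67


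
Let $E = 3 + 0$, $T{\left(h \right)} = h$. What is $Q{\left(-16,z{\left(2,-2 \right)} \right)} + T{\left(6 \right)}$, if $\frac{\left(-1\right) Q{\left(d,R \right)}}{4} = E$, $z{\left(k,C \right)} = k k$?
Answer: $-6$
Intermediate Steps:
$z{\left(k,C \right)} = k^{2}$
$E = 3$
$Q{\left(d,R \right)} = -12$ ($Q{\left(d,R \right)} = \left(-4\right) 3 = -12$)
$Q{\left(-16,z{\left(2,-2 \right)} \right)} + T{\left(6 \right)} = -12 + 6 = -6$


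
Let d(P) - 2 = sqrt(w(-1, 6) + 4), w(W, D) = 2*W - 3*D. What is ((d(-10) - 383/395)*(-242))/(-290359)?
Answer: 98494/114691805 + 968*I/290359 ≈ 0.00085877 + 0.0033338*I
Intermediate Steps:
w(W, D) = -3*D + 2*W
d(P) = 2 + 4*I (d(P) = 2 + sqrt((-3*6 + 2*(-1)) + 4) = 2 + sqrt((-18 - 2) + 4) = 2 + sqrt(-20 + 4) = 2 + sqrt(-16) = 2 + 4*I)
((d(-10) - 383/395)*(-242))/(-290359) = (((2 + 4*I) - 383/395)*(-242))/(-290359) = (((2 + 4*I) - 383*1/395)*(-242))*(-1/290359) = (((2 + 4*I) - 383/395)*(-242))*(-1/290359) = ((407/395 + 4*I)*(-242))*(-1/290359) = (-98494/395 - 968*I)*(-1/290359) = 98494/114691805 + 968*I/290359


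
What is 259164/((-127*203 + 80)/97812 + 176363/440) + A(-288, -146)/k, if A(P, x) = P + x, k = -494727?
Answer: 139810752172438/216090322149 ≈ 647.00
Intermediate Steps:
259164/((-127*203 + 80)/97812 + 176363/440) + A(-288, -146)/k = 259164/((-127*203 + 80)/97812 + 176363/440) + (-288 - 146)/(-494727) = 259164/((-25781 + 80)*(1/97812) + 176363*(1/440)) - 434*(-1/494727) = 259164/(-25701*1/97812 + 16033/40) + 434/494727 = 259164/(-659/2508 + 16033/40) + 434/494727 = 259164/(10046101/25080) + 434/494727 = 259164*(25080/10046101) + 434/494727 = 282601440/436787 + 434/494727 = 139810752172438/216090322149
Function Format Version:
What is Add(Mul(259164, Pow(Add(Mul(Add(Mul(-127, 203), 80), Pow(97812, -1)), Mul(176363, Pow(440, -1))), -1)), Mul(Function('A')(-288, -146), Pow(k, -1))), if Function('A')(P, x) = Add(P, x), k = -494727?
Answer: Rational(139810752172438, 216090322149) ≈ 647.00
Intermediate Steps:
Add(Mul(259164, Pow(Add(Mul(Add(Mul(-127, 203), 80), Pow(97812, -1)), Mul(176363, Pow(440, -1))), -1)), Mul(Function('A')(-288, -146), Pow(k, -1))) = Add(Mul(259164, Pow(Add(Mul(Add(Mul(-127, 203), 80), Pow(97812, -1)), Mul(176363, Pow(440, -1))), -1)), Mul(Add(-288, -146), Pow(-494727, -1))) = Add(Mul(259164, Pow(Add(Mul(Add(-25781, 80), Rational(1, 97812)), Mul(176363, Rational(1, 440))), -1)), Mul(-434, Rational(-1, 494727))) = Add(Mul(259164, Pow(Add(Mul(-25701, Rational(1, 97812)), Rational(16033, 40)), -1)), Rational(434, 494727)) = Add(Mul(259164, Pow(Add(Rational(-659, 2508), Rational(16033, 40)), -1)), Rational(434, 494727)) = Add(Mul(259164, Pow(Rational(10046101, 25080), -1)), Rational(434, 494727)) = Add(Mul(259164, Rational(25080, 10046101)), Rational(434, 494727)) = Add(Rational(282601440, 436787), Rational(434, 494727)) = Rational(139810752172438, 216090322149)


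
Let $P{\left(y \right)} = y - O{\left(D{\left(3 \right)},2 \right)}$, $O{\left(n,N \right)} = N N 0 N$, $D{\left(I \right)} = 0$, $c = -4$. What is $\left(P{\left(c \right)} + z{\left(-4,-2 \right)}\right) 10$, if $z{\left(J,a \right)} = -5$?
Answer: $-90$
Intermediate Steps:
$O{\left(n,N \right)} = 0$ ($O{\left(n,N \right)} = N^{2} \cdot 0 = 0$)
$P{\left(y \right)} = y$ ($P{\left(y \right)} = y - 0 = y + 0 = y$)
$\left(P{\left(c \right)} + z{\left(-4,-2 \right)}\right) 10 = \left(-4 - 5\right) 10 = \left(-9\right) 10 = -90$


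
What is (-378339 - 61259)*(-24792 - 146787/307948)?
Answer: 1678119999145797/153974 ≈ 1.0899e+10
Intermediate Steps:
(-378339 - 61259)*(-24792 - 146787/307948) = -439598*(-24792 - 146787*1/307948) = -439598*(-24792 - 146787/307948) = -439598*(-7634793603/307948) = 1678119999145797/153974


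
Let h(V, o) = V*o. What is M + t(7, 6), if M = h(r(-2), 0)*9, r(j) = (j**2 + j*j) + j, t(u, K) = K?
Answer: 6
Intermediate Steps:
r(j) = j + 2*j**2 (r(j) = (j**2 + j**2) + j = 2*j**2 + j = j + 2*j**2)
M = 0 (M = (-2*(1 + 2*(-2))*0)*9 = (-2*(1 - 4)*0)*9 = (-2*(-3)*0)*9 = (6*0)*9 = 0*9 = 0)
M + t(7, 6) = 0 + 6 = 6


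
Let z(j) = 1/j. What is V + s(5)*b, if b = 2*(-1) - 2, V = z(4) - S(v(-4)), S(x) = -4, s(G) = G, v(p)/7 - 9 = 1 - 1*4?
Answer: -63/4 ≈ -15.750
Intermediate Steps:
v(p) = 42 (v(p) = 63 + 7*(1 - 1*4) = 63 + 7*(1 - 4) = 63 + 7*(-3) = 63 - 21 = 42)
V = 17/4 (V = 1/4 - 1*(-4) = ¼ + 4 = 17/4 ≈ 4.2500)
b = -4 (b = -2 - 2 = -4)
V + s(5)*b = 17/4 + 5*(-4) = 17/4 - 20 = -63/4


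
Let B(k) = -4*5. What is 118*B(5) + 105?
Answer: -2255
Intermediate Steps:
B(k) = -20
118*B(5) + 105 = 118*(-20) + 105 = -2360 + 105 = -2255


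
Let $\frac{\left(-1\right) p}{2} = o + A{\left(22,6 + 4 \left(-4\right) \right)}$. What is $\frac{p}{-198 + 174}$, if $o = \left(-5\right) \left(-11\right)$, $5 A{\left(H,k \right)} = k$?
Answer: $\frac{53}{12} \approx 4.4167$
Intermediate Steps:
$A{\left(H,k \right)} = \frac{k}{5}$
$o = 55$
$p = -106$ ($p = - 2 \left(55 + \frac{6 + 4 \left(-4\right)}{5}\right) = - 2 \left(55 + \frac{6 - 16}{5}\right) = - 2 \left(55 + \frac{1}{5} \left(-10\right)\right) = - 2 \left(55 - 2\right) = \left(-2\right) 53 = -106$)
$\frac{p}{-198 + 174} = - \frac{106}{-198 + 174} = - \frac{106}{-24} = \left(-106\right) \left(- \frac{1}{24}\right) = \frac{53}{12}$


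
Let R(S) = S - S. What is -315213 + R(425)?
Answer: -315213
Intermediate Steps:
R(S) = 0
-315213 + R(425) = -315213 + 0 = -315213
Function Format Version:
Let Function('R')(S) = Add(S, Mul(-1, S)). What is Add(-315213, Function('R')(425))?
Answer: -315213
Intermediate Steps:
Function('R')(S) = 0
Add(-315213, Function('R')(425)) = Add(-315213, 0) = -315213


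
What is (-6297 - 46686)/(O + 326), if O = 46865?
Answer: -52983/47191 ≈ -1.1227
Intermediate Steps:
(-6297 - 46686)/(O + 326) = (-6297 - 46686)/(46865 + 326) = -52983/47191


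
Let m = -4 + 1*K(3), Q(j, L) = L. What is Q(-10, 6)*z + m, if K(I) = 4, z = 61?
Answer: 366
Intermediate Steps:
m = 0 (m = -4 + 1*4 = -4 + 4 = 0)
Q(-10, 6)*z + m = 6*61 + 0 = 366 + 0 = 366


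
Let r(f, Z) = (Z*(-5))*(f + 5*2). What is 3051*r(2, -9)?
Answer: 1647540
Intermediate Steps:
r(f, Z) = -5*Z*(10 + f) (r(f, Z) = (-5*Z)*(f + 10) = (-5*Z)*(10 + f) = -5*Z*(10 + f))
3051*r(2, -9) = 3051*(-5*(-9)*(10 + 2)) = 3051*(-5*(-9)*12) = 3051*540 = 1647540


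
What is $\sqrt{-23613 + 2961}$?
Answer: $2 i \sqrt{5163} \approx 143.71 i$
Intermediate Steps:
$\sqrt{-23613 + 2961} = \sqrt{-20652} = 2 i \sqrt{5163}$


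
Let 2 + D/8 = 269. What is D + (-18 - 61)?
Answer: 2057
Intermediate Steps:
D = 2136 (D = -16 + 8*269 = -16 + 2152 = 2136)
D + (-18 - 61) = 2136 + (-18 - 61) = 2136 - 79 = 2057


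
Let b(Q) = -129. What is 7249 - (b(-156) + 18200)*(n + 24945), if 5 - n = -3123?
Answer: -507299934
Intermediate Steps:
n = 3128 (n = 5 - 1*(-3123) = 5 + 3123 = 3128)
7249 - (b(-156) + 18200)*(n + 24945) = 7249 - (-129 + 18200)*(3128 + 24945) = 7249 - 18071*28073 = 7249 - 1*507307183 = 7249 - 507307183 = -507299934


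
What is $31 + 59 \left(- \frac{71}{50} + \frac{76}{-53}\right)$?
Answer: $- \frac{364067}{2650} \approx -137.38$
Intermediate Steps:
$31 + 59 \left(- \frac{71}{50} + \frac{76}{-53}\right) = 31 + 59 \left(\left(-71\right) \frac{1}{50} + 76 \left(- \frac{1}{53}\right)\right) = 31 + 59 \left(- \frac{71}{50} - \frac{76}{53}\right) = 31 + 59 \left(- \frac{7563}{2650}\right) = 31 - \frac{446217}{2650} = - \frac{364067}{2650}$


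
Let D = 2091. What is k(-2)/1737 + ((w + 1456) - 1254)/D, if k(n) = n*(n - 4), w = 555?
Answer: 148889/403563 ≈ 0.36894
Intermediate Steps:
k(n) = n*(-4 + n)
k(-2)/1737 + ((w + 1456) - 1254)/D = -2*(-4 - 2)/1737 + ((555 + 1456) - 1254)/2091 = -2*(-6)*(1/1737) + (2011 - 1254)*(1/2091) = 12*(1/1737) + 757*(1/2091) = 4/579 + 757/2091 = 148889/403563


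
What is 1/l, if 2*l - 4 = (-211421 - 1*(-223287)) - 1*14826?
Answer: -1/1478 ≈ -0.00067659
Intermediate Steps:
l = -1478 (l = 2 + ((-211421 - 1*(-223287)) - 1*14826)/2 = 2 + ((-211421 + 223287) - 14826)/2 = 2 + (11866 - 14826)/2 = 2 + (1/2)*(-2960) = 2 - 1480 = -1478)
1/l = 1/(-1478) = -1/1478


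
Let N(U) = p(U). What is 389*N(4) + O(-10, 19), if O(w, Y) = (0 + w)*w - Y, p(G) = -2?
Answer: -697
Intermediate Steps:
O(w, Y) = w² - Y (O(w, Y) = w*w - Y = w² - Y)
N(U) = -2
389*N(4) + O(-10, 19) = 389*(-2) + ((-10)² - 1*19) = -778 + (100 - 19) = -778 + 81 = -697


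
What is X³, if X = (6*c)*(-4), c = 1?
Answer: -13824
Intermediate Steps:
X = -24 (X = (6*1)*(-4) = 6*(-4) = -24)
X³ = (-24)³ = -13824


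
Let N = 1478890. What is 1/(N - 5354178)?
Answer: -1/3875288 ≈ -2.5805e-7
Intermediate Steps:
1/(N - 5354178) = 1/(1478890 - 5354178) = 1/(-3875288) = -1/3875288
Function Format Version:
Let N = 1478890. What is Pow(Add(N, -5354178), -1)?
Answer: Rational(-1, 3875288) ≈ -2.5805e-7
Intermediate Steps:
Pow(Add(N, -5354178), -1) = Pow(Add(1478890, -5354178), -1) = Pow(-3875288, -1) = Rational(-1, 3875288)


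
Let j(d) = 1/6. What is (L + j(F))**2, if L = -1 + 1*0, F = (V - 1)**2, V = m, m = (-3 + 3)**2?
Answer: 25/36 ≈ 0.69444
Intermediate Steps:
m = 0 (m = 0**2 = 0)
V = 0
F = 1 (F = (0 - 1)**2 = (-1)**2 = 1)
j(d) = 1/6
L = -1 (L = -1 + 0 = -1)
(L + j(F))**2 = (-1 + 1/6)**2 = (-5/6)**2 = 25/36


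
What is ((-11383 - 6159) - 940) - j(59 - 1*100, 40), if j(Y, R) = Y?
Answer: -18441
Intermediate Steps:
((-11383 - 6159) - 940) - j(59 - 1*100, 40) = ((-11383 - 6159) - 940) - (59 - 1*100) = (-17542 - 940) - (59 - 100) = -18482 - 1*(-41) = -18482 + 41 = -18441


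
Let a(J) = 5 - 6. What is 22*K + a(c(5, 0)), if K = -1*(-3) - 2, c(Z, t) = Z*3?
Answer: 21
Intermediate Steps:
c(Z, t) = 3*Z
K = 1 (K = 3 - 2 = 1)
a(J) = -1
22*K + a(c(5, 0)) = 22*1 - 1 = 22 - 1 = 21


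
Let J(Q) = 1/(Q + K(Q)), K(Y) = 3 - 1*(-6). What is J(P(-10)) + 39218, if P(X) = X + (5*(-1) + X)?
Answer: 627487/16 ≈ 39218.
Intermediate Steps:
K(Y) = 9 (K(Y) = 3 + 6 = 9)
P(X) = -5 + 2*X (P(X) = X + (-5 + X) = -5 + 2*X)
J(Q) = 1/(9 + Q) (J(Q) = 1/(Q + 9) = 1/(9 + Q))
J(P(-10)) + 39218 = 1/(9 + (-5 + 2*(-10))) + 39218 = 1/(9 + (-5 - 20)) + 39218 = 1/(9 - 25) + 39218 = 1/(-16) + 39218 = -1/16 + 39218 = 627487/16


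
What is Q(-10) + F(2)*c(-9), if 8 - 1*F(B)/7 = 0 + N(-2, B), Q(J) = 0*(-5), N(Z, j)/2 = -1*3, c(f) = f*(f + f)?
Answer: 15876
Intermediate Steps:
c(f) = 2*f² (c(f) = f*(2*f) = 2*f²)
N(Z, j) = -6 (N(Z, j) = 2*(-1*3) = 2*(-3) = -6)
Q(J) = 0
F(B) = 98 (F(B) = 56 - 7*(0 - 6) = 56 - 7*(-6) = 56 + 42 = 98)
Q(-10) + F(2)*c(-9) = 0 + 98*(2*(-9)²) = 0 + 98*(2*81) = 0 + 98*162 = 0 + 15876 = 15876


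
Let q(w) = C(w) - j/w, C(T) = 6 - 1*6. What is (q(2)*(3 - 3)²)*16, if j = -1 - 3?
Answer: 0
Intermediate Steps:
C(T) = 0 (C(T) = 6 - 6 = 0)
j = -4
q(w) = 4/w (q(w) = 0 - (-4)/w = 0 + 4/w = 4/w)
(q(2)*(3 - 3)²)*16 = ((4/2)*(3 - 3)²)*16 = ((4*(½))*0²)*16 = (2*0)*16 = 0*16 = 0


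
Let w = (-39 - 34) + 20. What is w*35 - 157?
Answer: -2012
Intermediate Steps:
w = -53 (w = -73 + 20 = -53)
w*35 - 157 = -53*35 - 157 = -1855 - 157 = -2012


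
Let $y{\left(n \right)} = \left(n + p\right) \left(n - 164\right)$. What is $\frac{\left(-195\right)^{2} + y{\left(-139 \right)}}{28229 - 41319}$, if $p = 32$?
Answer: $- \frac{35223}{6545} \approx -5.3817$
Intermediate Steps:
$y{\left(n \right)} = \left(-164 + n\right) \left(32 + n\right)$ ($y{\left(n \right)} = \left(n + 32\right) \left(n - 164\right) = \left(32 + n\right) \left(-164 + n\right) = \left(-164 + n\right) \left(32 + n\right)$)
$\frac{\left(-195\right)^{2} + y{\left(-139 \right)}}{28229 - 41319} = \frac{\left(-195\right)^{2} - \left(-13100 - 19321\right)}{28229 - 41319} = \frac{38025 + \left(-5248 + 19321 + 18348\right)}{-13090} = \left(38025 + 32421\right) \left(- \frac{1}{13090}\right) = 70446 \left(- \frac{1}{13090}\right) = - \frac{35223}{6545}$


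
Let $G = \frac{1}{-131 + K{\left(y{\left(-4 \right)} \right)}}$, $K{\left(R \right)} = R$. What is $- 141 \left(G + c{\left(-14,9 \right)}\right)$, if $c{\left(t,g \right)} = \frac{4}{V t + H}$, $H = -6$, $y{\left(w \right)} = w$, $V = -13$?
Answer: $- \frac{4277}{1980} \approx -2.1601$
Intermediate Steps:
$c{\left(t,g \right)} = \frac{4}{-6 - 13 t}$ ($c{\left(t,g \right)} = \frac{4}{- 13 t - 6} = \frac{4}{-6 - 13 t}$)
$G = - \frac{1}{135}$ ($G = \frac{1}{-131 - 4} = \frac{1}{-135} = - \frac{1}{135} \approx -0.0074074$)
$- 141 \left(G + c{\left(-14,9 \right)}\right) = - 141 \left(- \frac{1}{135} - \frac{4}{6 + 13 \left(-14\right)}\right) = - 141 \left(- \frac{1}{135} - \frac{4}{6 - 182}\right) = - 141 \left(- \frac{1}{135} - \frac{4}{-176}\right) = - 141 \left(- \frac{1}{135} - - \frac{1}{44}\right) = - 141 \left(- \frac{1}{135} + \frac{1}{44}\right) = \left(-141\right) \frac{91}{5940} = - \frac{4277}{1980}$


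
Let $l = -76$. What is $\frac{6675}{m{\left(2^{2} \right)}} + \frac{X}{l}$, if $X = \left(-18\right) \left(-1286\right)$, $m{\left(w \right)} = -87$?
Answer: $- \frac{210098}{551} \approx -381.3$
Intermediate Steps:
$X = 23148$
$\frac{6675}{m{\left(2^{2} \right)}} + \frac{X}{l} = \frac{6675}{-87} + \frac{23148}{-76} = 6675 \left(- \frac{1}{87}\right) + 23148 \left(- \frac{1}{76}\right) = - \frac{2225}{29} - \frac{5787}{19} = - \frac{210098}{551}$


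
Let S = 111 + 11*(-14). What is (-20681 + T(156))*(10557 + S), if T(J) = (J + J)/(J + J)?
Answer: -217429520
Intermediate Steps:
T(J) = 1 (T(J) = (2*J)/((2*J)) = (2*J)*(1/(2*J)) = 1)
S = -43 (S = 111 - 154 = -43)
(-20681 + T(156))*(10557 + S) = (-20681 + 1)*(10557 - 43) = -20680*10514 = -217429520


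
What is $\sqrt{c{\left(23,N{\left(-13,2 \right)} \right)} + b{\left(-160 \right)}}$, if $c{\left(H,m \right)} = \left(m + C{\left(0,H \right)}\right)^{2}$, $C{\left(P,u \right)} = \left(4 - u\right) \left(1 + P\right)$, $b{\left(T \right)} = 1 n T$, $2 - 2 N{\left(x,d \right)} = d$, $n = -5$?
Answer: $3 \sqrt{129} \approx 34.073$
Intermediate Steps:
$N{\left(x,d \right)} = 1 - \frac{d}{2}$
$b{\left(T \right)} = - 5 T$ ($b{\left(T \right)} = 1 \left(-5\right) T = - 5 T$)
$C{\left(P,u \right)} = \left(1 + P\right) \left(4 - u\right)$
$c{\left(H,m \right)} = \left(4 + m - H\right)^{2}$ ($c{\left(H,m \right)} = \left(m + \left(4 - H + 4 \cdot 0 - 0 H\right)\right)^{2} = \left(m + \left(4 - H + 0 + 0\right)\right)^{2} = \left(m - \left(-4 + H\right)\right)^{2} = \left(4 + m - H\right)^{2}$)
$\sqrt{c{\left(23,N{\left(-13,2 \right)} \right)} + b{\left(-160 \right)}} = \sqrt{\left(4 + \left(1 - 1\right) - 23\right)^{2} - -800} = \sqrt{\left(4 + \left(1 - 1\right) - 23\right)^{2} + 800} = \sqrt{\left(4 + 0 - 23\right)^{2} + 800} = \sqrt{\left(-19\right)^{2} + 800} = \sqrt{361 + 800} = \sqrt{1161} = 3 \sqrt{129}$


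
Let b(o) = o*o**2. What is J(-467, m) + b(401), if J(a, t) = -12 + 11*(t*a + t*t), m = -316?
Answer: 67202897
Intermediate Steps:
b(o) = o**3
J(a, t) = -12 + 11*t**2 + 11*a*t (J(a, t) = -12 + 11*(a*t + t**2) = -12 + 11*(t**2 + a*t) = -12 + (11*t**2 + 11*a*t) = -12 + 11*t**2 + 11*a*t)
J(-467, m) + b(401) = (-12 + 11*(-316)**2 + 11*(-467)*(-316)) + 401**3 = (-12 + 11*99856 + 1623292) + 64481201 = (-12 + 1098416 + 1623292) + 64481201 = 2721696 + 64481201 = 67202897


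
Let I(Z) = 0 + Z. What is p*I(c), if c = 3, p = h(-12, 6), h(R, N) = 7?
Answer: 21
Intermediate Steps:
p = 7
I(Z) = Z
p*I(c) = 7*3 = 21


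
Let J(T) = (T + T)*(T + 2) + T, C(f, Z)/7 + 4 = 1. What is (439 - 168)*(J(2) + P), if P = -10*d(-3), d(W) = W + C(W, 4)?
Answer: 69918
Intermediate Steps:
C(f, Z) = -21 (C(f, Z) = -28 + 7*1 = -28 + 7 = -21)
d(W) = -21 + W (d(W) = W - 21 = -21 + W)
J(T) = T + 2*T*(2 + T) (J(T) = (2*T)*(2 + T) + T = 2*T*(2 + T) + T = T + 2*T*(2 + T))
P = 240 (P = -10*(-21 - 3) = -10*(-24) = 240)
(439 - 168)*(J(2) + P) = (439 - 168)*(2*(5 + 2*2) + 240) = 271*(2*(5 + 4) + 240) = 271*(2*9 + 240) = 271*(18 + 240) = 271*258 = 69918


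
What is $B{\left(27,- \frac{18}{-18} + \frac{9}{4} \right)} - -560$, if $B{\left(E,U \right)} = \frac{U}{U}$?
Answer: $561$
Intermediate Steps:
$B{\left(E,U \right)} = 1$
$B{\left(27,- \frac{18}{-18} + \frac{9}{4} \right)} - -560 = 1 - -560 = 1 + 560 = 561$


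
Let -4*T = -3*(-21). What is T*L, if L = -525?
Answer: 33075/4 ≈ 8268.8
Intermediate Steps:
T = -63/4 (T = -(-3)*(-21)/4 = -1/4*63 = -63/4 ≈ -15.750)
T*L = -63/4*(-525) = 33075/4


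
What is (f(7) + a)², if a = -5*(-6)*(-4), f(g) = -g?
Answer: 16129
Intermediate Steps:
a = -120 (a = 30*(-4) = -120)
(f(7) + a)² = (-1*7 - 120)² = (-7 - 120)² = (-127)² = 16129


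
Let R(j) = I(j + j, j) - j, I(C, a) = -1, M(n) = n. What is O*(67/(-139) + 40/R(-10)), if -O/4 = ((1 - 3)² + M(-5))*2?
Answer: 39656/1251 ≈ 31.699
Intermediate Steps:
R(j) = -1 - j
O = 8 (O = -4*((1 - 3)² - 5)*2 = -4*((-2)² - 5)*2 = -4*(4 - 5)*2 = -(-4)*2 = -4*(-2) = 8)
O*(67/(-139) + 40/R(-10)) = 8*(67/(-139) + 40/(-1 - 1*(-10))) = 8*(67*(-1/139) + 40/(-1 + 10)) = 8*(-67/139 + 40/9) = 8*(4957/1251) = 39656/1251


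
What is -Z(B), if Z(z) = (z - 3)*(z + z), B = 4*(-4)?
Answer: -608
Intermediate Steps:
B = -16
Z(z) = 2*z*(-3 + z) (Z(z) = (-3 + z)*(2*z) = 2*z*(-3 + z))
-Z(B) = -2*(-16)*(-3 - 16) = -2*(-16)*(-19) = -1*608 = -608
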